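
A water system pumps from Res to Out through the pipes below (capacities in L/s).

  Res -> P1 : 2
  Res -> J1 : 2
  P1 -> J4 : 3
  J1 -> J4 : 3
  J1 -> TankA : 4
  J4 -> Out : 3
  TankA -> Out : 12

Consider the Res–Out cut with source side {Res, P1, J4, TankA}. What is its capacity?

Edges leaving {Res, P1, J4, TankA}: Res→J1 (2), J4→Out (3), TankA→Out (12).
Cut capacity = 2 + 3 + 12 = 17.

17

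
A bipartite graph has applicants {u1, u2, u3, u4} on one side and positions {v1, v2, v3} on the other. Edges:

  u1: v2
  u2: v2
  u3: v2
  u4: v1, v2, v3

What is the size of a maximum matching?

Unit-capacity flow: source→left, listed edges, right→sink; max matching = max flow.
Augmenting path u1→v2 (+1); matched 1.
Augmenting path u4→v1 (+1); matched 2.
No augmenting path remains; maximum matching = 2.
König certificate: {u4, v2} is a vertex cover of size 2 (every listed pair touches it), so no matching can be larger.

2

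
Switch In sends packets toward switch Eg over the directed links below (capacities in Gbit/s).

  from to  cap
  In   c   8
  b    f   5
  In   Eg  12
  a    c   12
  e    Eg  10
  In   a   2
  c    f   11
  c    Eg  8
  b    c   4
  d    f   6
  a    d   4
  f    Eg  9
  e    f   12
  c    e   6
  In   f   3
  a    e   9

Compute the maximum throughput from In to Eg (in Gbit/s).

Augment In→Eg: bottleneck 12, flow now 12.
Augment In→c→Eg: bottleneck 8, flow now 20.
Augment In→f→Eg: bottleneck 3, flow now 23.
Augment In→a→e→Eg: bottleneck 2, flow now 25.
No augmenting path remains; maximum flow = 25.
In the residual graph, reachable from In: {In}.
Min-cut edges: In→a (2), In→c (8), In→f (3), In→Eg (12); capacity 2 + 8 + 3 + 12 = 25.
This cut is saturated, so no flow can exceed 25.

25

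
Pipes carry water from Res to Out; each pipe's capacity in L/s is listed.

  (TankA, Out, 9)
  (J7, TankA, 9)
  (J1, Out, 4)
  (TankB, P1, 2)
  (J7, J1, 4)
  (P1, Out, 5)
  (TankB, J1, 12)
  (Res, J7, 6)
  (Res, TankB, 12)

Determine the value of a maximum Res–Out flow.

Augment Res→J7→J1→Out: bottleneck 4, flow now 4.
Augment Res→J7→TankA→Out: bottleneck 2, flow now 6.
Augment Res→TankB→P1→Out: bottleneck 2, flow now 8.
Augment Res→TankB→J1→J7→TankA→Out: bottleneck 4, flow now 12. (uses reverse residual edge)
No augmenting path remains; maximum flow = 12.
In the residual graph, reachable from Res: {Res, TankB, J1}.
Min-cut edges: Res→J7 (6), TankB→P1 (2), J1→Out (4); capacity 6 + 2 + 4 = 12.
This cut is saturated, so no flow can exceed 12.

12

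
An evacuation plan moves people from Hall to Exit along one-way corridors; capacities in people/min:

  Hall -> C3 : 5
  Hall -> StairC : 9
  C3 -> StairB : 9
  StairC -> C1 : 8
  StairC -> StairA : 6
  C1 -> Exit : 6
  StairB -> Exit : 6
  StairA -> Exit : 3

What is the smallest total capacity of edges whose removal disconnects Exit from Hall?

14

Augment Hall→C3→StairB→Exit: bottleneck 5, flow now 5.
Augment Hall→StairC→C1→Exit: bottleneck 6, flow now 11.
Augment Hall→StairC→StairA→Exit: bottleneck 3, flow now 14.
No augmenting path remains; maximum flow = 14.
By max-flow min-cut, the minimum cut capacity equals the max flow.
In the residual graph, reachable from Hall: {Hall}.
Min-cut edges: Hall→C3 (5), Hall→StairC (9); capacity 5 + 9 = 14.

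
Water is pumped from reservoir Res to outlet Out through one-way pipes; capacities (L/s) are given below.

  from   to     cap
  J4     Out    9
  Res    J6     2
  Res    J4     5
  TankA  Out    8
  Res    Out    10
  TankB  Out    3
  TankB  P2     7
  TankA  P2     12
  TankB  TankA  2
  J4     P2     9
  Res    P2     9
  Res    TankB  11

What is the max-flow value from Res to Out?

20

Augment Res→Out: bottleneck 10, flow now 10.
Augment Res→TankB→Out: bottleneck 3, flow now 13.
Augment Res→J4→Out: bottleneck 5, flow now 18.
Augment Res→TankB→TankA→Out: bottleneck 2, flow now 20.
No augmenting path remains; maximum flow = 20.
In the residual graph, reachable from Res: {Res, J6, TankB, P2}.
Min-cut edges: Res→J4 (5), Res→Out (10), TankB→TankA (2), TankB→Out (3); capacity 5 + 10 + 2 + 3 = 20.
This cut is saturated, so no flow can exceed 20.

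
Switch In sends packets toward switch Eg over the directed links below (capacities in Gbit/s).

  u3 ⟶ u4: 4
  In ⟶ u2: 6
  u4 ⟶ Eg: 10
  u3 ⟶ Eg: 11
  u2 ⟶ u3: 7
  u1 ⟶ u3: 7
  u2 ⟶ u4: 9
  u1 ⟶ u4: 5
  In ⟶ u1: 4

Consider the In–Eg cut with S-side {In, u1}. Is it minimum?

Given cut capacity: 6 + 7 + 5 = 18.
Augment In→u1→u3→Eg: bottleneck 4, flow now 4.
Augment In→u2→u3→Eg: bottleneck 6, flow now 10.
No augmenting path remains; maximum flow = 10.
In the residual graph, reachable from In: {In}.
Min-cut edges: In→u1 (4), In→u2 (6); capacity 4 + 6 = 10.
Cut capacity 18 exceeds the max flow 10, so it is not minimum.

No — its capacity is 18, but the minimum cut has capacity 10.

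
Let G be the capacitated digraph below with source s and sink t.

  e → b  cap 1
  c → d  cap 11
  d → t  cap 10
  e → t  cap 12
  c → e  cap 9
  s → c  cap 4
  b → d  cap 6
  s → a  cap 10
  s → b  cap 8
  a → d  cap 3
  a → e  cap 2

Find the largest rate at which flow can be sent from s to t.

Augment s→a→d→t: bottleneck 3, flow now 3.
Augment s→a→e→t: bottleneck 2, flow now 5.
Augment s→b→d→t: bottleneck 6, flow now 11.
Augment s→c→d→t: bottleneck 1, flow now 12.
Augment s→c→e→t: bottleneck 3, flow now 15.
No augmenting path remains; maximum flow = 15.
In the residual graph, reachable from s: {s, a, b}.
Min-cut edges: s→c (4), a→d (3), a→e (2), b→d (6); capacity 4 + 3 + 2 + 6 = 15.
This cut is saturated, so no flow can exceed 15.

15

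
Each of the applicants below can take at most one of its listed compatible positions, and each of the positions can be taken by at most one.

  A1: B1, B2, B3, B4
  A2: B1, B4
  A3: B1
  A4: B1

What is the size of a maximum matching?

Unit-capacity flow: source→left, listed edges, right→sink; max matching = max flow.
Augmenting path A1→B1 (+1); matched 1.
Augmenting path A2→B4 (+1); matched 2.
Augmenting path A3→B1→A1→B2 (+1); matched 3.
No augmenting path remains; maximum matching = 3.
König certificate: {A1, A2, B1} is a vertex cover of size 3 (every listed pair touches it), so no matching can be larger.

3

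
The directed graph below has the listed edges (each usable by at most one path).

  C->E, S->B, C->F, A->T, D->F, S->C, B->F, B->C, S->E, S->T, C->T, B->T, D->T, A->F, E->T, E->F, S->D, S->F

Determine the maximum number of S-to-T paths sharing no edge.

Assign every edge capacity 1; by Menger, the answer equals the max flow.
Path S→T (+1); total 1.
Path S→B→T (+1); total 2.
Path S→C→T (+1); total 3.
Path S→D→T (+1); total 4.
Path S→E→T (+1); total 5.
No residual S→T path; max flow = 5.
Certifying cut of size 5: {S→B, S→C, S→D, S→E, S→T}.

5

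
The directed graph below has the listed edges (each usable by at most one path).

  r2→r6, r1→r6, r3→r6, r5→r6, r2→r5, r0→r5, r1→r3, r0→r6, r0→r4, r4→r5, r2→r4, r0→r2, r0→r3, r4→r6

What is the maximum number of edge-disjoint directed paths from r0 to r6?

Assign every edge capacity 1; by Menger, the answer equals the max flow.
Path r0→r6 (+1); total 1.
Path r0→r2→r6 (+1); total 2.
Path r0→r3→r6 (+1); total 3.
Path r0→r4→r6 (+1); total 4.
Path r0→r5→r6 (+1); total 5.
No residual r0→r6 path; max flow = 5.
Certifying cut of size 5: {r0→r2, r0→r3, r0→r4, r0→r5, r0→r6}.

5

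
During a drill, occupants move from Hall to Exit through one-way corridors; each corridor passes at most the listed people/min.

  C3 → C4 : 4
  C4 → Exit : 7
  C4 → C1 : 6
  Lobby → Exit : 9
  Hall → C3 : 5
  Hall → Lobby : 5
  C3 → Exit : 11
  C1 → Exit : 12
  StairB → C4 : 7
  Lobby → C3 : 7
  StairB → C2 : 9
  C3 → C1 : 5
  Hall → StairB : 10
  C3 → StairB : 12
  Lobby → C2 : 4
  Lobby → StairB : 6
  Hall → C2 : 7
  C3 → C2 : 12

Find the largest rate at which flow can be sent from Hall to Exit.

17

Augment Hall→Lobby→Exit: bottleneck 5, flow now 5.
Augment Hall→C3→Exit: bottleneck 5, flow now 10.
Augment Hall→StairB→C4→Exit: bottleneck 7, flow now 17.
No augmenting path remains; maximum flow = 17.
In the residual graph, reachable from Hall: {Hall, StairB, C2}.
Min-cut edges: Hall→Lobby (5), Hall→C3 (5), StairB→C4 (7); capacity 5 + 5 + 7 = 17.
This cut is saturated, so no flow can exceed 17.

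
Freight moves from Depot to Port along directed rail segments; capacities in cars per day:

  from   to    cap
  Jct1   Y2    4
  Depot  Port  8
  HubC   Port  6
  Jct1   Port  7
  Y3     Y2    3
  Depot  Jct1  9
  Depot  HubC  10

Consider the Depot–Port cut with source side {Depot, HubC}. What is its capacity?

Edges leaving {Depot, HubC}: Depot→Jct1 (9), Depot→Port (8), HubC→Port (6).
Cut capacity = 9 + 8 + 6 = 23.

23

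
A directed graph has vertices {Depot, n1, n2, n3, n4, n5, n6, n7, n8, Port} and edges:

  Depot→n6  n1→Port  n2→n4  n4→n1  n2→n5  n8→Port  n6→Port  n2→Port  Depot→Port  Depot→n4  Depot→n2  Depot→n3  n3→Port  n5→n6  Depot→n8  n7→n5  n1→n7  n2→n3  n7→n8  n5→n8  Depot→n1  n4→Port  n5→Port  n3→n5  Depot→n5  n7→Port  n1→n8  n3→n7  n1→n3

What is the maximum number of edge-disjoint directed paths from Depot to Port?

8

Assign every edge capacity 1; by Menger, the answer equals the max flow.
Path Depot→Port (+1); total 1.
Path Depot→n1→Port (+1); total 2.
Path Depot→n2→Port (+1); total 3.
Path Depot→n3→Port (+1); total 4.
Path Depot→n4→Port (+1); total 5.
Path Depot→n5→Port (+1); total 6.
Path Depot→n6→Port (+1); total 7.
Path Depot→n8→Port (+1); total 8.
No residual Depot→Port path; max flow = 8.
Certifying cut of size 8: {Depot→Port, Depot→n1, Depot→n2, Depot→n3, Depot→n4, Depot→n5, Depot→n6, Depot→n8}.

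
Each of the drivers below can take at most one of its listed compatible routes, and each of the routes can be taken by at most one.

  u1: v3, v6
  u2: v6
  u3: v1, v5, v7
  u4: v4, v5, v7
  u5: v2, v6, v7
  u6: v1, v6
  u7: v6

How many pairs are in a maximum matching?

6

Unit-capacity flow: source→left, listed edges, right→sink; max matching = max flow.
Augmenting path u1→v3 (+1); matched 1.
Augmenting path u2→v6 (+1); matched 2.
Augmenting path u3→v1 (+1); matched 3.
Augmenting path u4→v4 (+1); matched 4.
Augmenting path u5→v2 (+1); matched 5.
Augmenting path u6→v1→u3→v5 (+1); matched 6.
No augmenting path remains; maximum matching = 6.
König certificate: {u1, u3, u4, u5, u6, v6} is a vertex cover of size 6 (every listed pair touches it), so no matching can be larger.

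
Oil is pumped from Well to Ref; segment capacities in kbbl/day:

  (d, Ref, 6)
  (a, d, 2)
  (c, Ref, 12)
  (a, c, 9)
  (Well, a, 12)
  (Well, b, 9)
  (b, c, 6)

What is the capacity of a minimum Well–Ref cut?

14

Augment Well→a→c→Ref: bottleneck 9, flow now 9.
Augment Well→a→d→Ref: bottleneck 2, flow now 11.
Augment Well→b→c→Ref: bottleneck 3, flow now 14.
No augmenting path remains; maximum flow = 14.
By max-flow min-cut, the minimum cut capacity equals the max flow.
In the residual graph, reachable from Well: {Well, a, b, c}.
Min-cut edges: a→d (2), c→Ref (12); capacity 2 + 12 = 14.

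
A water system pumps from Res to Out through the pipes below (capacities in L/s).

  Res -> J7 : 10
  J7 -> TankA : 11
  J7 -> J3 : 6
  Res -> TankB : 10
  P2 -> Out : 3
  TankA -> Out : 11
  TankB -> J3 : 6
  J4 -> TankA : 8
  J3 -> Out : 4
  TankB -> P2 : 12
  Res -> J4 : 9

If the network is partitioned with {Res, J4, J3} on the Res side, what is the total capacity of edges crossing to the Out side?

32

Edges leaving {Res, J4, J3}: Res→TankB (10), Res→J7 (10), J4→TankA (8), J3→Out (4).
Cut capacity = 10 + 10 + 8 + 4 = 32.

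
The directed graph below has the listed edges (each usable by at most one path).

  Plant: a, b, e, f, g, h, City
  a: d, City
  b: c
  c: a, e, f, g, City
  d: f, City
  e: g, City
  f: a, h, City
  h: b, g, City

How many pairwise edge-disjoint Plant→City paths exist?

6

Assign every edge capacity 1; by Menger, the answer equals the max flow.
Path Plant→City (+1); total 1.
Path Plant→a→City (+1); total 2.
Path Plant→e→City (+1); total 3.
Path Plant→f→City (+1); total 4.
Path Plant→h→City (+1); total 5.
Path Plant→b→c→City (+1); total 6.
No residual Plant→City path; max flow = 6.
Certifying cut of size 6: {Plant→City, Plant→a, Plant→b, Plant→e, Plant→f, Plant→h}.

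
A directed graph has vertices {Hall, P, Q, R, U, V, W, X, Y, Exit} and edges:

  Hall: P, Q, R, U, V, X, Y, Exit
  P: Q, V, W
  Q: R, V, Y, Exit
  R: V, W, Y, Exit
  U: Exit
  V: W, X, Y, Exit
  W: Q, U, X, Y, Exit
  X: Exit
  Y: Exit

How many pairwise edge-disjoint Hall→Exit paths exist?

8

Assign every edge capacity 1; by Menger, the answer equals the max flow.
Path Hall→Exit (+1); total 1.
Path Hall→Q→Exit (+1); total 2.
Path Hall→R→Exit (+1); total 3.
Path Hall→U→Exit (+1); total 4.
Path Hall→V→Exit (+1); total 5.
Path Hall→X→Exit (+1); total 6.
Path Hall→Y→Exit (+1); total 7.
Path Hall→P→W→Exit (+1); total 8.
No residual Hall→Exit path; max flow = 8.
Certifying cut of size 8: {Hall→Exit, Hall→P, Hall→Q, Hall→R, Hall→U, Hall→V, Hall→X, Hall→Y}.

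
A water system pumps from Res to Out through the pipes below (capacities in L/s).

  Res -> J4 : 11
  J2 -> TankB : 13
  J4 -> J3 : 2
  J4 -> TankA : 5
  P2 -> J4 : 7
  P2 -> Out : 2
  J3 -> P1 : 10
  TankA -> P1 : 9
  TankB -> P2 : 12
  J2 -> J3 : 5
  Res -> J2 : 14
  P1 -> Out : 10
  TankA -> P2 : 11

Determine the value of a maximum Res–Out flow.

Augment Res→J4→J3→P1→Out: bottleneck 2, flow now 2.
Augment Res→J4→TankA→P1→Out: bottleneck 5, flow now 7.
Augment Res→J2→J3→P1→Out: bottleneck 3, flow now 10.
Augment Res→J2→TankB→P2→Out: bottleneck 2, flow now 12.
No augmenting path remains; maximum flow = 12.
In the residual graph, reachable from Res: {Res, J4, J2, J3, TankB, TankA, P1, P2}.
Min-cut edges: P1→Out (10), P2→Out (2); capacity 10 + 2 = 12.
This cut is saturated, so no flow can exceed 12.

12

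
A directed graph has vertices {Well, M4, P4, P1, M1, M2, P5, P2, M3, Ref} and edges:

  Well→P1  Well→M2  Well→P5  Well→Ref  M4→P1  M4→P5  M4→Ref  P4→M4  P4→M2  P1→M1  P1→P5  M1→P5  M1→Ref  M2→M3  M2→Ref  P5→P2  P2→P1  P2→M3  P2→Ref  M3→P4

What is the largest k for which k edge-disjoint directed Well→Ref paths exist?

Assign every edge capacity 1; by Menger, the answer equals the max flow.
Path Well→Ref (+1); total 1.
Path Well→M2→Ref (+1); total 2.
Path Well→P1→M1→Ref (+1); total 3.
Path Well→P5→P2→Ref (+1); total 4.
No residual Well→Ref path; max flow = 4.
Certifying cut of size 4: {Well→M2, Well→P1, Well→P5, Well→Ref}.

4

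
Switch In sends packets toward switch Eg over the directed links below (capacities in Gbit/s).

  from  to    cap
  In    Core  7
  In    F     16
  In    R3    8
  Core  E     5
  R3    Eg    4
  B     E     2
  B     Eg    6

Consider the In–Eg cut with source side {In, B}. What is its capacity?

39

Edges leaving {In, B}: In→Core (7), In→F (16), In→R3 (8), B→E (2), B→Eg (6).
Cut capacity = 7 + 16 + 8 + 2 + 6 = 39.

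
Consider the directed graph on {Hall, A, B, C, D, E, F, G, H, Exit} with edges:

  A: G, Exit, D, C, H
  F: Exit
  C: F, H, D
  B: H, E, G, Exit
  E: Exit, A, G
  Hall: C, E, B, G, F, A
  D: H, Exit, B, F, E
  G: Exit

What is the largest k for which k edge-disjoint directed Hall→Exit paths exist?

6

Assign every edge capacity 1; by Menger, the answer equals the max flow.
Path Hall→A→Exit (+1); total 1.
Path Hall→B→Exit (+1); total 2.
Path Hall→E→Exit (+1); total 3.
Path Hall→F→Exit (+1); total 4.
Path Hall→G→Exit (+1); total 5.
Path Hall→C→D→Exit (+1); total 6.
No residual Hall→Exit path; max flow = 6.
Certifying cut of size 6: {Hall→A, Hall→B, Hall→C, Hall→E, Hall→F, Hall→G}.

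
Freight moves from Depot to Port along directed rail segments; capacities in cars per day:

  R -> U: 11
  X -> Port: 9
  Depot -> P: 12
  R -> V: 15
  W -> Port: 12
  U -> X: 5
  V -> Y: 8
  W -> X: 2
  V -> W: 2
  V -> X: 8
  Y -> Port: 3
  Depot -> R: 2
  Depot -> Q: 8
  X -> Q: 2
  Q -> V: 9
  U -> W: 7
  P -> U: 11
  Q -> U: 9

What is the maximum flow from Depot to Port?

21

Augment Depot→P→U→W→Port: bottleneck 7, flow now 7.
Augment Depot→P→U→X→Port: bottleneck 4, flow now 11.
Augment Depot→Q→U→X→Port: bottleneck 1, flow now 12.
Augment Depot→Q→V→W→Port: bottleneck 2, flow now 14.
Augment Depot→Q→V→X→Port: bottleneck 4, flow now 18.
Augment Depot→Q→V→Y→Port: bottleneck 1, flow now 19.
Augment Depot→R→V→Y→Port: bottleneck 2, flow now 21.
No augmenting path remains; maximum flow = 21.
In the residual graph, reachable from Depot: {Depot, P}.
Min-cut edges: Depot→Q (8), Depot→R (2), P→U (11); capacity 8 + 2 + 11 = 21.
This cut is saturated, so no flow can exceed 21.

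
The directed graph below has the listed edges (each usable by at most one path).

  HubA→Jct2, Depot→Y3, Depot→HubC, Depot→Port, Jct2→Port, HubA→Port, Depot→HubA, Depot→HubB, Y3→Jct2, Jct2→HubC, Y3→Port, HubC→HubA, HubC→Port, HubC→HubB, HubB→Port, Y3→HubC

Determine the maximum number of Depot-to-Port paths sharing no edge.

5

Assign every edge capacity 1; by Menger, the answer equals the max flow.
Path Depot→Port (+1); total 1.
Path Depot→HubC→Port (+1); total 2.
Path Depot→HubB→Port (+1); total 3.
Path Depot→Y3→Port (+1); total 4.
Path Depot→HubA→Port (+1); total 5.
No residual Depot→Port path; max flow = 5.
Certifying cut of size 5: {Depot→HubA, Depot→HubB, Depot→HubC, Depot→Port, Depot→Y3}.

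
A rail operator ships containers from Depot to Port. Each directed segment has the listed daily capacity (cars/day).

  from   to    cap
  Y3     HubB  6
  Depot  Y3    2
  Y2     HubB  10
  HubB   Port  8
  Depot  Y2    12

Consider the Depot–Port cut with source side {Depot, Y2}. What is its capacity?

Edges leaving {Depot, Y2}: Depot→Y3 (2), Y2→HubB (10).
Cut capacity = 2 + 10 = 12.

12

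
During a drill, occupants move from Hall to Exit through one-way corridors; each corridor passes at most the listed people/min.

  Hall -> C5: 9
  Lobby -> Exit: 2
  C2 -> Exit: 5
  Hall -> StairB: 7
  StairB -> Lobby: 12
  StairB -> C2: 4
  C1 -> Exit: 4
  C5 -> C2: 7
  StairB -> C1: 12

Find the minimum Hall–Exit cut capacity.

Augment Hall→StairB→Lobby→Exit: bottleneck 2, flow now 2.
Augment Hall→StairB→C1→Exit: bottleneck 4, flow now 6.
Augment Hall→StairB→C2→Exit: bottleneck 1, flow now 7.
Augment Hall→C5→C2→Exit: bottleneck 4, flow now 11.
No augmenting path remains; maximum flow = 11.
By max-flow min-cut, the minimum cut capacity equals the max flow.
In the residual graph, reachable from Hall: {Hall, StairB, C5, Lobby, C1, C2}.
Min-cut edges: Lobby→Exit (2), C1→Exit (4), C2→Exit (5); capacity 2 + 4 + 5 = 11.

11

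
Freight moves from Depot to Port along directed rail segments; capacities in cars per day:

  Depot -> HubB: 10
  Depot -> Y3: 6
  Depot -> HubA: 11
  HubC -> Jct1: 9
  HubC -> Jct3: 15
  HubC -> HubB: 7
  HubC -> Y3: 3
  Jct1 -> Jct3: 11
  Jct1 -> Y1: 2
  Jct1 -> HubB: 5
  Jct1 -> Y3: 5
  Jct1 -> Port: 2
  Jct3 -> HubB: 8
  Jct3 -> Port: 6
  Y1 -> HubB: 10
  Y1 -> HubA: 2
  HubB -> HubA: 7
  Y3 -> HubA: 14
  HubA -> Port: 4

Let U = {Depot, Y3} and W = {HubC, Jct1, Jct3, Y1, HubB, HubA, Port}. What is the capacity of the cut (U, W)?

35

Edges leaving {Depot, Y3}: Depot→HubB (10), Depot→HubA (11), Y3→HubA (14).
Cut capacity = 10 + 11 + 14 = 35.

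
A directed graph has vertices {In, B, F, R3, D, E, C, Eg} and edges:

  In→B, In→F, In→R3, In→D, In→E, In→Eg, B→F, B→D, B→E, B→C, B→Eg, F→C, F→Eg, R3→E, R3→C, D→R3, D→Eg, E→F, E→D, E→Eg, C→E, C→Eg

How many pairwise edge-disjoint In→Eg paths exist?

Assign every edge capacity 1; by Menger, the answer equals the max flow.
Path In→Eg (+1); total 1.
Path In→B→Eg (+1); total 2.
Path In→F→Eg (+1); total 3.
Path In→D→Eg (+1); total 4.
Path In→E→Eg (+1); total 5.
Path In→R3→C→Eg (+1); total 6.
No residual In→Eg path; max flow = 6.
Certifying cut of size 6: {In→B, In→D, In→E, In→Eg, In→F, In→R3}.

6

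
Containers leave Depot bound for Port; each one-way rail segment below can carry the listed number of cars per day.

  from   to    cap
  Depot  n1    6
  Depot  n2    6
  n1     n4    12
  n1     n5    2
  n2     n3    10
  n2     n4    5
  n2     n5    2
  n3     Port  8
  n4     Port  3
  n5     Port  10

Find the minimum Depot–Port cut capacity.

Augment Depot→n1→n4→Port: bottleneck 3, flow now 3.
Augment Depot→n1→n5→Port: bottleneck 2, flow now 5.
Augment Depot→n2→n3→Port: bottleneck 6, flow now 11.
No augmenting path remains; maximum flow = 11.
By max-flow min-cut, the minimum cut capacity equals the max flow.
In the residual graph, reachable from Depot: {Depot, n1, n4}.
Min-cut edges: Depot→n2 (6), n1→n5 (2), n4→Port (3); capacity 6 + 2 + 3 = 11.

11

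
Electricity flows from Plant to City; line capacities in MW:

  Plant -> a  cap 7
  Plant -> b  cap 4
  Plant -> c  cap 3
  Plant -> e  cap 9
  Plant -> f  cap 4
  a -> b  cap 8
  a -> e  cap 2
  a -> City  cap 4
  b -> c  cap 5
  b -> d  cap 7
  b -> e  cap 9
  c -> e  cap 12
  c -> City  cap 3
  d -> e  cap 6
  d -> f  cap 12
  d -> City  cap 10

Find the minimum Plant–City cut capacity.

14

Augment Plant→a→City: bottleneck 4, flow now 4.
Augment Plant→c→City: bottleneck 3, flow now 7.
Augment Plant→b→d→City: bottleneck 4, flow now 11.
Augment Plant→a→b→d→City: bottleneck 3, flow now 14.
No augmenting path remains; maximum flow = 14.
By max-flow min-cut, the minimum cut capacity equals the max flow.
In the residual graph, reachable from Plant: {Plant, e, f}.
Min-cut edges: Plant→a (7), Plant→b (4), Plant→c (3); capacity 7 + 4 + 3 = 14.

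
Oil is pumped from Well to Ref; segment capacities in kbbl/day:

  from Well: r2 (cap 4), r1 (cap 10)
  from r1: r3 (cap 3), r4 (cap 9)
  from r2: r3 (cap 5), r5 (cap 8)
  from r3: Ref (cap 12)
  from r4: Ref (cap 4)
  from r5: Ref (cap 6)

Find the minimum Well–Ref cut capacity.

Augment Well→r1→r3→Ref: bottleneck 3, flow now 3.
Augment Well→r1→r4→Ref: bottleneck 4, flow now 7.
Augment Well→r2→r3→Ref: bottleneck 4, flow now 11.
No augmenting path remains; maximum flow = 11.
By max-flow min-cut, the minimum cut capacity equals the max flow.
In the residual graph, reachable from Well: {Well, r1, r4}.
Min-cut edges: Well→r2 (4), r1→r3 (3), r4→Ref (4); capacity 4 + 3 + 4 = 11.

11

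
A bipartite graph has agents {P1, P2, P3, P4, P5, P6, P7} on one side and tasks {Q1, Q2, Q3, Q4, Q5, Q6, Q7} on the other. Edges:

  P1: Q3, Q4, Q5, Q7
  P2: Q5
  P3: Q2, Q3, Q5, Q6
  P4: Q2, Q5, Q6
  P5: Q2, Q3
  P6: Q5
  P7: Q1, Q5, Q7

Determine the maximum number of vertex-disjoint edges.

6

Unit-capacity flow: source→left, listed edges, right→sink; max matching = max flow.
Augmenting path P1→Q3 (+1); matched 1.
Augmenting path P2→Q5 (+1); matched 2.
Augmenting path P3→Q2 (+1); matched 3.
Augmenting path P4→Q6 (+1); matched 4.
Augmenting path P7→Q1 (+1); matched 5.
Augmenting path P5→Q3→P1→Q4 (+1); matched 6.
No augmenting path remains; maximum matching = 6.
König certificate: {P1, P3, P4, P5, P7, Q5} is a vertex cover of size 6 (every listed pair touches it), so no matching can be larger.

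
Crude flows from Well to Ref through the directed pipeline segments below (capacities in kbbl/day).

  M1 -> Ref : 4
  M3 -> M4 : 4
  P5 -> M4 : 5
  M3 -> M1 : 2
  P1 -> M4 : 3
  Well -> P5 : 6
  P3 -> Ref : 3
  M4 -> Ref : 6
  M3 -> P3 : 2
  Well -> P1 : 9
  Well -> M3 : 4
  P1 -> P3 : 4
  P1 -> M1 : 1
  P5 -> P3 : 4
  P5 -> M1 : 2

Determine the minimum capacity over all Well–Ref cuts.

Augment Well→M3→P3→Ref: bottleneck 2, flow now 2.
Augment Well→M3→M4→Ref: bottleneck 2, flow now 4.
Augment Well→P1→P3→Ref: bottleneck 1, flow now 5.
Augment Well→P1→M4→Ref: bottleneck 3, flow now 8.
Augment Well→P1→M1→Ref: bottleneck 1, flow now 9.
Augment Well→P5→M4→Ref: bottleneck 1, flow now 10.
Augment Well→P5→M1→Ref: bottleneck 2, flow now 12.
Augment Well→P1→P3→M3→M1→Ref: bottleneck 1, flow now 13. (uses reverse residual edge)
No augmenting path remains; maximum flow = 13.
By max-flow min-cut, the minimum cut capacity equals the max flow.
In the residual graph, reachable from Well: {Well, M3, P1, P5, P3, M4, M1}.
Min-cut edges: P3→Ref (3), M4→Ref (6), M1→Ref (4); capacity 3 + 6 + 4 = 13.

13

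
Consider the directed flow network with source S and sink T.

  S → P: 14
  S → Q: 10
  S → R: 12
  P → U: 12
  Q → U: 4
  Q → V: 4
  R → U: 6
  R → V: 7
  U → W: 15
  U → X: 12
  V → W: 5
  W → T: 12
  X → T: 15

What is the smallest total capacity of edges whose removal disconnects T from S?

Augment S→P→U→W→T: bottleneck 12, flow now 12.
Augment S→Q→U→X→T: bottleneck 4, flow now 16.
Augment S→R→U→X→T: bottleneck 6, flow now 22.
Augment S→Q→V→W→U→X→T: bottleneck 2, flow now 24. (uses reverse residual edge)
No augmenting path remains; maximum flow = 24.
By max-flow min-cut, the minimum cut capacity equals the max flow.
In the residual graph, reachable from S: {S, P, Q, R, U, V, W}.
Min-cut edges: U→X (12), W→T (12); capacity 12 + 12 = 24.

24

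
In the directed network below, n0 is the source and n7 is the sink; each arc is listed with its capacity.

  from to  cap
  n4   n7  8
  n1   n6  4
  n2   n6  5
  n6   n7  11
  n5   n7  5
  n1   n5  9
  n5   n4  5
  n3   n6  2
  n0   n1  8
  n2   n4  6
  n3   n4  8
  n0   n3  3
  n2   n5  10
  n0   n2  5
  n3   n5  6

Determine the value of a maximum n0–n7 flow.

16

Augment n0→n1→n5→n7: bottleneck 5, flow now 5.
Augment n0→n1→n6→n7: bottleneck 3, flow now 8.
Augment n0→n2→n4→n7: bottleneck 5, flow now 13.
Augment n0→n3→n4→n7: bottleneck 3, flow now 16.
No augmenting path remains; maximum flow = 16.
In the residual graph, reachable from n0: {n0}.
Min-cut edges: n0→n1 (8), n0→n2 (5), n0→n3 (3); capacity 8 + 5 + 3 = 16.
This cut is saturated, so no flow can exceed 16.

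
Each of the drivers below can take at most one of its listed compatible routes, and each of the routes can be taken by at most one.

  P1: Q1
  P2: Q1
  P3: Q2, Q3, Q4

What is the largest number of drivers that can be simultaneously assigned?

2

Unit-capacity flow: source→left, listed edges, right→sink; max matching = max flow.
Augmenting path P1→Q1 (+1); matched 1.
Augmenting path P3→Q2 (+1); matched 2.
No augmenting path remains; maximum matching = 2.
König certificate: {P3, Q1} is a vertex cover of size 2 (every listed pair touches it), so no matching can be larger.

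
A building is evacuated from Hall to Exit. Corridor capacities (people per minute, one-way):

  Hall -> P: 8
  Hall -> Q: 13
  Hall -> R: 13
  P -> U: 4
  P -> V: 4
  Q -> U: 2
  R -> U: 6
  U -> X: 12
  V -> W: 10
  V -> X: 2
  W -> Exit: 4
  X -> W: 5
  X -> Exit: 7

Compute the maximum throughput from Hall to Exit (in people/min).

Augment Hall→P→U→X→Exit: bottleneck 4, flow now 4.
Augment Hall→P→V→W→Exit: bottleneck 4, flow now 8.
Augment Hall→Q→U→X→Exit: bottleneck 2, flow now 10.
Augment Hall→R→U→X→Exit: bottleneck 1, flow now 11.
No augmenting path remains; maximum flow = 11.
In the residual graph, reachable from Hall: {Hall, P, Q, R, U, V, W, X}.
Min-cut edges: W→Exit (4), X→Exit (7); capacity 4 + 7 = 11.
This cut is saturated, so no flow can exceed 11.

11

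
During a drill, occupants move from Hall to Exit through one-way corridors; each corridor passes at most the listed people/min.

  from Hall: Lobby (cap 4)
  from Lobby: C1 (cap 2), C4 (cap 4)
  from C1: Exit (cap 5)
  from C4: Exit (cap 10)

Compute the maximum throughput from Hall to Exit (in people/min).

Augment Hall→Lobby→C1→Exit: bottleneck 2, flow now 2.
Augment Hall→Lobby→C4→Exit: bottleneck 2, flow now 4.
No augmenting path remains; maximum flow = 4.
In the residual graph, reachable from Hall: {Hall}.
Min-cut edges: Hall→Lobby (4); capacity 4 = 4.
This cut is saturated, so no flow can exceed 4.

4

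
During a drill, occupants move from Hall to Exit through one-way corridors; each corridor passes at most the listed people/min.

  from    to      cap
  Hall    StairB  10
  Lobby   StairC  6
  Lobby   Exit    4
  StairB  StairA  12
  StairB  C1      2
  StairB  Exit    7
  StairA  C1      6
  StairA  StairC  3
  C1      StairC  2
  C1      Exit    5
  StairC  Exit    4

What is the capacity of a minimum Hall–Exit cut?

10

Augment Hall→StairB→Exit: bottleneck 7, flow now 7.
Augment Hall→StairB→C1→Exit: bottleneck 2, flow now 9.
Augment Hall→StairB→StairA→C1→Exit: bottleneck 1, flow now 10.
No augmenting path remains; maximum flow = 10.
By max-flow min-cut, the minimum cut capacity equals the max flow.
In the residual graph, reachable from Hall: {Hall}.
Min-cut edges: Hall→StairB (10); capacity 10 = 10.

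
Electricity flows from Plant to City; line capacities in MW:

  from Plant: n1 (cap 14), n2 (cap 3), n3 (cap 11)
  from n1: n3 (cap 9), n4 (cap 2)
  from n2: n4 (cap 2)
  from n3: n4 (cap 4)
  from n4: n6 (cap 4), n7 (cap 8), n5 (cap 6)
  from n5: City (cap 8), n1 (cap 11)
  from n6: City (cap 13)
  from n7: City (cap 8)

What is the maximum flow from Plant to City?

Augment Plant→n1→n4→n5→City: bottleneck 2, flow now 2.
Augment Plant→n2→n4→n5→City: bottleneck 2, flow now 4.
Augment Plant→n3→n4→n5→City: bottleneck 2, flow now 6.
Augment Plant→n3→n4→n6→City: bottleneck 2, flow now 8.
No augmenting path remains; maximum flow = 8.
In the residual graph, reachable from Plant: {Plant, n1, n2, n3}.
Min-cut edges: n1→n4 (2), n2→n4 (2), n3→n4 (4); capacity 2 + 2 + 4 = 8.
This cut is saturated, so no flow can exceed 8.

8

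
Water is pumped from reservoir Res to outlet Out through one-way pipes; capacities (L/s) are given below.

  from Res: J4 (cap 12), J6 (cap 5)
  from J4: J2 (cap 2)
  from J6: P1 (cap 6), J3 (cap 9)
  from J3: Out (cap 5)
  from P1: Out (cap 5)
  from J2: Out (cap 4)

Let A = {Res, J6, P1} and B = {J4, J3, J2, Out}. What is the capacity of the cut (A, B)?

Edges leaving {Res, J6, P1}: Res→J4 (12), J6→J3 (9), P1→Out (5).
Cut capacity = 12 + 9 + 5 = 26.

26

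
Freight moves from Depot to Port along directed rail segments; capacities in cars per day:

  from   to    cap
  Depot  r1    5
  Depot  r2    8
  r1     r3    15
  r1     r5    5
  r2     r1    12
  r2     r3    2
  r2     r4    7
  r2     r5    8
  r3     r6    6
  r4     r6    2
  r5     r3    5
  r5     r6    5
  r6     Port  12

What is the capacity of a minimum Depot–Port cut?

12

Augment Depot→r1→r3→r6→Port: bottleneck 5, flow now 5.
Augment Depot→r2→r3→r6→Port: bottleneck 1, flow now 6.
Augment Depot→r2→r4→r6→Port: bottleneck 2, flow now 8.
Augment Depot→r2→r5→r6→Port: bottleneck 4, flow now 12.
No augmenting path remains; maximum flow = 12.
By max-flow min-cut, the minimum cut capacity equals the max flow.
In the residual graph, reachable from Depot: {Depot, r1, r2, r3, r4, r5, r6}.
Min-cut edges: r6→Port (12); capacity 12 = 12.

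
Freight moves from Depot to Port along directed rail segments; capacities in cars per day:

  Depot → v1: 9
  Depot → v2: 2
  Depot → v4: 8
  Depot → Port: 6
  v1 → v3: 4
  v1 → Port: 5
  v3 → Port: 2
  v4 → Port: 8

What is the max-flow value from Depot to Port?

Augment Depot→Port: bottleneck 6, flow now 6.
Augment Depot→v1→Port: bottleneck 5, flow now 11.
Augment Depot→v4→Port: bottleneck 8, flow now 19.
Augment Depot→v1→v3→Port: bottleneck 2, flow now 21.
No augmenting path remains; maximum flow = 21.
In the residual graph, reachable from Depot: {Depot, v1, v2, v3}.
Min-cut edges: Depot→v4 (8), Depot→Port (6), v1→Port (5), v3→Port (2); capacity 8 + 6 + 5 + 2 = 21.
This cut is saturated, so no flow can exceed 21.

21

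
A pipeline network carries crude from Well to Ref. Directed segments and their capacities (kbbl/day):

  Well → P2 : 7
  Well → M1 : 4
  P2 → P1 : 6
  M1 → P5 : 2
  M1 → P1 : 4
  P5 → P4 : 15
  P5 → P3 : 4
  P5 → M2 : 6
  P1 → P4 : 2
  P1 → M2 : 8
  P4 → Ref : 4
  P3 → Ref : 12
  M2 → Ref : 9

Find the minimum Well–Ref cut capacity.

Augment Well→P2→P1→P4→Ref: bottleneck 2, flow now 2.
Augment Well→P2→P1→M2→Ref: bottleneck 4, flow now 6.
Augment Well→M1→P5→P4→Ref: bottleneck 2, flow now 8.
Augment Well→M1→P1→M2→Ref: bottleneck 2, flow now 10.
No augmenting path remains; maximum flow = 10.
By max-flow min-cut, the minimum cut capacity equals the max flow.
In the residual graph, reachable from Well: {Well, P2}.
Min-cut edges: Well→M1 (4), P2→P1 (6); capacity 4 + 6 = 10.

10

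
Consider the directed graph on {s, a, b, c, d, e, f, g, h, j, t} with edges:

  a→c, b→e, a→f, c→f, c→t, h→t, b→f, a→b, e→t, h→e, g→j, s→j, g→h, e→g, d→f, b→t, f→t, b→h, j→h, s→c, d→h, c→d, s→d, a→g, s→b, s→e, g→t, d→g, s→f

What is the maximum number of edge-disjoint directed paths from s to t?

Assign every edge capacity 1; by Menger, the answer equals the max flow.
Path s→b→t (+1); total 1.
Path s→c→t (+1); total 2.
Path s→e→t (+1); total 3.
Path s→f→t (+1); total 4.
Path s→d→g→t (+1); total 5.
Path s→j→h→t (+1); total 6.
No residual s→t path; max flow = 6.
Certifying cut of size 6: {s→b, s→c, s→d, s→e, s→f, s→j}.

6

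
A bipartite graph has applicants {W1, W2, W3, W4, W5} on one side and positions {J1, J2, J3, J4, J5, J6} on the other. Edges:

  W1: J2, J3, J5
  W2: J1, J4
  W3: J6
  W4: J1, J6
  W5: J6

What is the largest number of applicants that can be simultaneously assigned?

4

Unit-capacity flow: source→left, listed edges, right→sink; max matching = max flow.
Augmenting path W1→J2 (+1); matched 1.
Augmenting path W2→J1 (+1); matched 2.
Augmenting path W3→J6 (+1); matched 3.
Augmenting path W4→J1→W2→J4 (+1); matched 4.
No augmenting path remains; maximum matching = 4.
König certificate: {W1, W2, W4, J6} is a vertex cover of size 4 (every listed pair touches it), so no matching can be larger.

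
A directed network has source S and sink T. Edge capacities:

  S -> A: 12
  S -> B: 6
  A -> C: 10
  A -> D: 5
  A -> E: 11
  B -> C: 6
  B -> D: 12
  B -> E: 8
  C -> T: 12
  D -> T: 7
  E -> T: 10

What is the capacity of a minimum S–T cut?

18

Augment S→A→C→T: bottleneck 10, flow now 10.
Augment S→A→D→T: bottleneck 2, flow now 12.
Augment S→B→C→T: bottleneck 2, flow now 14.
Augment S→B→D→T: bottleneck 4, flow now 18.
No augmenting path remains; maximum flow = 18.
By max-flow min-cut, the minimum cut capacity equals the max flow.
In the residual graph, reachable from S: {S}.
Min-cut edges: S→A (12), S→B (6); capacity 12 + 6 = 18.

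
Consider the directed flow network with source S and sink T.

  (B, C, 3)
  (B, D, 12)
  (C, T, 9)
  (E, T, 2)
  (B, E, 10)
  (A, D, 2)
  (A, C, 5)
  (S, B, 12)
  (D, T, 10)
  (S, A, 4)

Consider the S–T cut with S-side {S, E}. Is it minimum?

No — its capacity is 18, but the minimum cut has capacity 16.

Given cut capacity: 4 + 12 + 2 = 18.
Augment S→A→C→T: bottleneck 4, flow now 4.
Augment S→B→C→T: bottleneck 3, flow now 7.
Augment S→B→D→T: bottleneck 9, flow now 16.
No augmenting path remains; maximum flow = 16.
In the residual graph, reachable from S: {S}.
Min-cut edges: S→A (4), S→B (12); capacity 4 + 12 = 16.
Cut capacity 18 exceeds the max flow 16, so it is not minimum.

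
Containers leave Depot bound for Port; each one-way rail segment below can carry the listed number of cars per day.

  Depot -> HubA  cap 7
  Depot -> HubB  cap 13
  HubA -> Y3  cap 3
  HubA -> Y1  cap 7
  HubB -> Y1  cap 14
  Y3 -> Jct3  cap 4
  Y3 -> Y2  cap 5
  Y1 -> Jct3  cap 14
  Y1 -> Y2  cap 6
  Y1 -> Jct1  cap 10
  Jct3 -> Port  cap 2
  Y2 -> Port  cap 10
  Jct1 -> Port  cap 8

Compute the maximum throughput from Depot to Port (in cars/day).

Augment Depot→HubA→Y3→Jct3→Port: bottleneck 2, flow now 2.
Augment Depot→HubA→Y3→Y2→Port: bottleneck 1, flow now 3.
Augment Depot→HubA→Y1→Y2→Port: bottleneck 4, flow now 7.
Augment Depot→HubB→Y1→Y2→Port: bottleneck 2, flow now 9.
Augment Depot→HubB→Y1→Jct1→Port: bottleneck 8, flow now 17.
Augment Depot→HubB→Y1→Jct3→Y3→Y2→Port: bottleneck 2, flow now 19. (uses reverse residual edge)
No augmenting path remains; maximum flow = 19.
In the residual graph, reachable from Depot: {Depot, HubA, HubB, Y1, Jct3, Jct1}.
Min-cut edges: HubA→Y3 (3), Y1→Y2 (6), Jct3→Port (2), Jct1→Port (8); capacity 3 + 6 + 2 + 8 = 19.
This cut is saturated, so no flow can exceed 19.

19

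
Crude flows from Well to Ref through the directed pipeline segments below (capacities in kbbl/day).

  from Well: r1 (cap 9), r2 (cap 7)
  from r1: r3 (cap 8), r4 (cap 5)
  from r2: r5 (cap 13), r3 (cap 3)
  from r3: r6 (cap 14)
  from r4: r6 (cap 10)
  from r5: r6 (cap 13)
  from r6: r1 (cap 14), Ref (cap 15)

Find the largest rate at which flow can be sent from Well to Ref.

Augment Well→r1→r3→r6→Ref: bottleneck 8, flow now 8.
Augment Well→r1→r4→r6→Ref: bottleneck 1, flow now 9.
Augment Well→r2→r3→r6→Ref: bottleneck 3, flow now 12.
Augment Well→r2→r5→r6→Ref: bottleneck 3, flow now 15.
No augmenting path remains; maximum flow = 15.
In the residual graph, reachable from Well: {Well, r1, r2, r3, r4, r5, r6}.
Min-cut edges: r6→Ref (15); capacity 15 = 15.
This cut is saturated, so no flow can exceed 15.

15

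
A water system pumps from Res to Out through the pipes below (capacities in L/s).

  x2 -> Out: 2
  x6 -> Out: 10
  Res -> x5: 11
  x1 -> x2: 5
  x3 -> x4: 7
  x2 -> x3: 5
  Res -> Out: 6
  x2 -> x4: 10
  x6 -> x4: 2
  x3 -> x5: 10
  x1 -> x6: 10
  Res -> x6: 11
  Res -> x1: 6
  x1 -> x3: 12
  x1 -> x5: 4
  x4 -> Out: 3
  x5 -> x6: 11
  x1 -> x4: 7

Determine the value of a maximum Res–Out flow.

Augment Res→Out: bottleneck 6, flow now 6.
Augment Res→x6→Out: bottleneck 10, flow now 16.
Augment Res→x1→x2→Out: bottleneck 2, flow now 18.
Augment Res→x1→x4→Out: bottleneck 3, flow now 21.
No augmenting path remains; maximum flow = 21.
In the residual graph, reachable from Res: {Res, x1, x2, x3, x4, x5, x6}.
Min-cut edges: Res→Out (6), x2→Out (2), x4→Out (3), x6→Out (10); capacity 6 + 2 + 3 + 10 = 21.
This cut is saturated, so no flow can exceed 21.

21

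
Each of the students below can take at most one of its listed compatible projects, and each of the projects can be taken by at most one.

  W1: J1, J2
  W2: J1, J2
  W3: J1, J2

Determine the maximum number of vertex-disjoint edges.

Unit-capacity flow: source→left, listed edges, right→sink; max matching = max flow.
Augmenting path W1→J1 (+1); matched 1.
Augmenting path W2→J2 (+1); matched 2.
No augmenting path remains; maximum matching = 2.
König certificate: {J1, J2} is a vertex cover of size 2 (every listed pair touches it), so no matching can be larger.

2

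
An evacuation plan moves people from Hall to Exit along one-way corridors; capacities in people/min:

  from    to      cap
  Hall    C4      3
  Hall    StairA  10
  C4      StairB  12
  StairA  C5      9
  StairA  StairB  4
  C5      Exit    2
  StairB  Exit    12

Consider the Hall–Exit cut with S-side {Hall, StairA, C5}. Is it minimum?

Given cut capacity: 3 + 4 + 2 = 9.
Augment Hall→C4→StairB→Exit: bottleneck 3, flow now 3.
Augment Hall→StairA→C5→Exit: bottleneck 2, flow now 5.
Augment Hall→StairA→StairB→Exit: bottleneck 4, flow now 9.
No augmenting path remains; maximum flow = 9.
Cut capacity 9 equals the max flow, so it is a minimum cut.

Yes — it is a minimum cut (capacity 9).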